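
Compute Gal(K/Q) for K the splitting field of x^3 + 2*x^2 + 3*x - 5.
Gal(K/Q) = S_3 (symmetric group of order 6)

Compute the discriminant of x^3 + (2)*x^2 + (3)*x + (-5): Δ = -1127. Since Δ is not a rational square, the Galois group is not contained in A_3; it must be the full S_3 (irreducibility of the cubic rules out anything smaller).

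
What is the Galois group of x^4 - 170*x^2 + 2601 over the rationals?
Gal(K/Q) = Z/2Z (cyclic of order 2)

f factors as (x^2 - 17)(x^2 - 153), so the splitting field is K = Q(sqrt(17), sqrt(153)). The squarefree part of 17 is 17 and the squarefree part of 153 is also 17, so sqrt(17) and sqrt(153) are both rational multiples of sqrt(17). Hence Q(sqrt(17)) = Q(sqrt(153)) = Q(sqrt(17)), and the splitting field collapses to a single degree-2 extension with Galois group Z/2Z.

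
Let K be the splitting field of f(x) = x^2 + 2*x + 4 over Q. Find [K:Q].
[K:Q] = 2

The discriminant of x^2 + (2)*x + (4) is b^2 - 4c = 4 - (16) = -12. Since -12 is not a perfect square in Q, the polynomial is irreducible over Q. Its two roots generate a degree-2 extension, so [K:Q] = 2.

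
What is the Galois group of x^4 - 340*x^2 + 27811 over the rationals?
Gal(K/Q) = V_4 (Klein four-group, Z/2Z × Z/2Z)

f factors as (x^2 - 137)(x^2 - 203), so the splitting field is K = Q(sqrt(137), sqrt(203)). The elements 137, 203, 27811 are all non-squares in Q, so sqrt(137) and sqrt(203) generate independent quadratic extensions. Thus [K:Q] = 4 and Gal(K/Q) is generated by the two order-2 automorphisms sqrt(137) ↦ -sqrt(137) and sqrt(203) ↦ -sqrt(203), giving V_4.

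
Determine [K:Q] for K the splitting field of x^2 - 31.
[K:Q] = 2

The polynomial x^2 - 31 is irreducible over Q since 31 is not a perfect square. Its splitting field is Q(sqrt(31)), which has degree 2 over Q.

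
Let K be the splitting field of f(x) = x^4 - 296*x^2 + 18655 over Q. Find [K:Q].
[K:Q] = 4

f factors as (x^2 - 91)(x^2 - 205); the splitting field is K = Q(sqrt(91), sqrt(205)). Since 91, 205, and 18655 are all non-squares in Q, the three subfields Q(sqrt(91)), Q(sqrt(205)), Q(sqrt(18655)) are distinct degree-2 extensions, so [K:Q] = 4 (Klein four Galois group).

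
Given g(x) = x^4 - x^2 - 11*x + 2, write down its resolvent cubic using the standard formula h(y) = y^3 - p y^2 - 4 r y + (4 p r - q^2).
h(y) = y^3 + y^2 - 8*y - 129

Identify coefficients: p = -1, q = -11, r = 2.
Plug into h(y) = y^3 - p y^2 - 4 r y + (4 p r - q^2):
  h(y) = y^3 - (-1) y^2 - 4*(2) y + (4*(-1)*(2) - (-11)^2)
       = y^3 + (1) y^2 + (-8) y + (-129).
Simplifying: h(y) = y^3 + y^2 - 8*y - 129.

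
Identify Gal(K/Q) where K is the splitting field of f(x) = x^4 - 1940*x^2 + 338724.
Gal(K/Q) = Z/2Z (cyclic of order 2)

f factors as (x^2 - 1746)(x^2 - 194), so the splitting field is K = Q(sqrt(1746), sqrt(194)). The squarefree part of 1746 is 194 and the squarefree part of 194 is also 194, so sqrt(1746) and sqrt(194) are both rational multiples of sqrt(194). Hence Q(sqrt(1746)) = Q(sqrt(194)) = Q(sqrt(194)), and the splitting field collapses to a single degree-2 extension with Galois group Z/2Z.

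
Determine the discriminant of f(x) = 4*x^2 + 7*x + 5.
Δ = -31

For a quadratic a x^2 + b x + c the discriminant is Δ = b^2 - 4ac = (7)^2 - 4*(4)*(5) = 49 - (80) = -31.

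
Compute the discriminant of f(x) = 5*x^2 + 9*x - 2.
Δ = 121

For a quadratic a x^2 + b x + c the discriminant is Δ = b^2 - 4ac = (9)^2 - 4*(5)*(-2) = 81 - (-40) = 121.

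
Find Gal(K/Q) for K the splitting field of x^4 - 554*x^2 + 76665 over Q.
Gal(K/Q) = V_4 (Klein four-group, Z/2Z × Z/2Z)

f factors as (x^2 - 285)(x^2 - 269), so the splitting field is K = Q(sqrt(285), sqrt(269)). The elements 285, 269, 76665 are all non-squares in Q, so sqrt(285) and sqrt(269) generate independent quadratic extensions. Thus [K:Q] = 4 and Gal(K/Q) is generated by the two order-2 automorphisms sqrt(285) ↦ -sqrt(285) and sqrt(269) ↦ -sqrt(269), giving V_4.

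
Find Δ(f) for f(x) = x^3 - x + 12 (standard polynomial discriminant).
Δ = -3884

For a depressed cubic x^3 + p x + q the discriminant is Δ = -4 p^3 - 27 q^2 = -4*(-1)^3 - 27*(12)^2 = 4 - 3888 = -3884.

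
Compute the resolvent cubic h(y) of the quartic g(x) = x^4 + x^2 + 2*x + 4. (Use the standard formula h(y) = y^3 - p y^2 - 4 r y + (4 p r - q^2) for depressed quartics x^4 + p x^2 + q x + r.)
h(y) = y^3 - y^2 - 16*y + 12

Identify coefficients: p = 1, q = 2, r = 4.
Plug into h(y) = y^3 - p y^2 - 4 r y + (4 p r - q^2):
  h(y) = y^3 - (1) y^2 - 4*(4) y + (4*(1)*(4) - (2)^2)
       = y^3 + (-1) y^2 + (-16) y + (12).
Simplifying: h(y) = y^3 - y^2 - 16*y + 12.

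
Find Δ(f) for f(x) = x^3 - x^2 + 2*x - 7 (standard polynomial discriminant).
Δ = -1127

For x^3 + a x^2 + b x + c the discriminant is Δ = 18 a b c - 4 a^3 c + a^2 b^2 - 4 b^3 - 27 c^2.
Plug a = -1, b = 2, c = -7:
  18*(-1)*(2)*(-7) - 4*(-1)^3*(-7) + (-1)^2*(2)^2 - 4*(2)^3 - 27*(-7)^2
  = 252 + (-28) + 4 + (-32) + (-1323)
  = -1127.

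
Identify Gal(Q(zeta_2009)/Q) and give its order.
|Gal(Q(zeta_2009)/Q)| = phi(2009) = 1680; group ≅ (Z/2009Z)^* ≅ Z/40Z × Z/42Z

The n-th cyclotomic polynomial Φ_2009(x) is the minimal polynomial of zeta_2009 over Q and has degree phi(2009) = 1680. So Q(zeta_2009) is a degree-1680 Galois extension with Galois group (Z/2009Z)^*. By CRT, (Z/2009Z)^* ≅ (Z/49Z)^* × (Z/41Z)^*. Each prime-power unit group is (Z/49Z)^* ≅ Z/42Z; (Z/41Z)^* ≅ Z/40Z. Hence Gal(Q(zeta_2009)/Q) ≅ Z/40Z × Z/42Z.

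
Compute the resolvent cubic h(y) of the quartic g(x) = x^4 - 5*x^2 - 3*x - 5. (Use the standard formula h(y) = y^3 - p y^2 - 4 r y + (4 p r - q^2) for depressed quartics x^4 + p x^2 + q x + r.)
h(y) = y^3 + 5*y^2 + 20*y + 91

Identify coefficients: p = -5, q = -3, r = -5.
Plug into h(y) = y^3 - p y^2 - 4 r y + (4 p r - q^2):
  h(y) = y^3 - (-5) y^2 - 4*(-5) y + (4*(-5)*(-5) - (-3)^2)
       = y^3 + (5) y^2 + (20) y + (91).
Simplifying: h(y) = y^3 + 5*y^2 + 20*y + 91.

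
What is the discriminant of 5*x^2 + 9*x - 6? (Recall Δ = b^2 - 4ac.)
Δ = 201

For a quadratic a x^2 + b x + c the discriminant is Δ = b^2 - 4ac = (9)^2 - 4*(5)*(-6) = 81 - (-120) = 201.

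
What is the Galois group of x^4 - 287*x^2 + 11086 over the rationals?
Gal(K/Q) = V_4 (Klein four-group, Z/2Z × Z/2Z)

f factors as (x^2 - 241)(x^2 - 46), so the splitting field is K = Q(sqrt(241), sqrt(46)). The elements 241, 46, 11086 are all non-squares in Q, so sqrt(241) and sqrt(46) generate independent quadratic extensions. Thus [K:Q] = 4 and Gal(K/Q) is generated by the two order-2 automorphisms sqrt(241) ↦ -sqrt(241) and sqrt(46) ↦ -sqrt(46), giving V_4.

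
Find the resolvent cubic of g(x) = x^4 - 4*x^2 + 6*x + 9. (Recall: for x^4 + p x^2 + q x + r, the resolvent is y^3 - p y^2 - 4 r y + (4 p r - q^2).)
h(y) = y^3 + 4*y^2 - 36*y - 180

Identify coefficients: p = -4, q = 6, r = 9.
Plug into h(y) = y^3 - p y^2 - 4 r y + (4 p r - q^2):
  h(y) = y^3 - (-4) y^2 - 4*(9) y + (4*(-4)*(9) - (6)^2)
       = y^3 + (4) y^2 + (-36) y + (-180).
Simplifying: h(y) = y^3 + 4*y^2 - 36*y - 180.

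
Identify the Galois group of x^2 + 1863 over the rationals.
Gal(K/Q) = Z/2Z (cyclic of order 2)

x^2 + 1863 is irreducible over Q since -1863 is not a rational square. The splitting field Q(sqrt(-1863)) has degree 2 over Q, and its unique nontrivial automorphism is sqrt(-1863) ↦ -sqrt(-1863). Hence Gal(Q(sqrt(-1863))/Q) = Z/2Z.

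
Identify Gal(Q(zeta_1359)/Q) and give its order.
|Gal(Q(zeta_1359)/Q)| = phi(1359) = 900; group ≅ (Z/1359Z)^* ≅ Z/6Z × Z/150Z

The n-th cyclotomic polynomial Φ_1359(x) is the minimal polynomial of zeta_1359 over Q and has degree phi(1359) = 900. So Q(zeta_1359) is a degree-900 Galois extension with Galois group (Z/1359Z)^*. By CRT, (Z/1359Z)^* ≅ (Z/9Z)^* × (Z/151Z)^*. Each prime-power unit group is (Z/9Z)^* ≅ Z/6Z; (Z/151Z)^* ≅ Z/150Z. Hence Gal(Q(zeta_1359)/Q) ≅ Z/6Z × Z/150Z.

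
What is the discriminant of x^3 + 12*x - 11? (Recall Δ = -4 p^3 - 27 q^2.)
Δ = -10179

For a depressed cubic x^3 + p x + q the discriminant is Δ = -4 p^3 - 27 q^2 = -4*(12)^3 - 27*(-11)^2 = -6912 - 3267 = -10179.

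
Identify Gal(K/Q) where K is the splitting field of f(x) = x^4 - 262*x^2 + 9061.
Gal(K/Q) = V_4 (Klein four-group, Z/2Z × Z/2Z)

f factors as (x^2 - 221)(x^2 - 41), so the splitting field is K = Q(sqrt(221), sqrt(41)). The elements 221, 41, 9061 are all non-squares in Q, so sqrt(221) and sqrt(41) generate independent quadratic extensions. Thus [K:Q] = 4 and Gal(K/Q) is generated by the two order-2 automorphisms sqrt(221) ↦ -sqrt(221) and sqrt(41) ↦ -sqrt(41), giving V_4.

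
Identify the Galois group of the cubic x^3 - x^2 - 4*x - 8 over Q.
Gal(K/Q) = S_3 (symmetric group of order 6)

Compute the discriminant of x^3 + (-1)*x^2 + (-4)*x + (-8): Δ = -2064. Since Δ is not a rational square, the Galois group is not contained in A_3; it must be the full S_3 (irreducibility of the cubic rules out anything smaller).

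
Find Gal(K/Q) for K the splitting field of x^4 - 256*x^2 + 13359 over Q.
Gal(K/Q) = V_4 (Klein four-group, Z/2Z × Z/2Z)

f factors as (x^2 - 183)(x^2 - 73), so the splitting field is K = Q(sqrt(183), sqrt(73)). The elements 183, 73, 13359 are all non-squares in Q, so sqrt(183) and sqrt(73) generate independent quadratic extensions. Thus [K:Q] = 4 and Gal(K/Q) is generated by the two order-2 automorphisms sqrt(183) ↦ -sqrt(183) and sqrt(73) ↦ -sqrt(73), giving V_4.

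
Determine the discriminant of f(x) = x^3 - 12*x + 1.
Δ = 6885

For a depressed cubic x^3 + p x + q the discriminant is Δ = -4 p^3 - 27 q^2 = -4*(-12)^3 - 27*(1)^2 = 6912 - 27 = 6885.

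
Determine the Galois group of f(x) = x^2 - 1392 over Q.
Gal(K/Q) = Z/2Z (cyclic of order 2)

x^2 - 1392 is irreducible over Q since 1392 is not a rational square. The splitting field Q(sqrt(1392)) has degree 2 over Q, and its unique nontrivial automorphism is sqrt(1392) ↦ -sqrt(1392). Hence Gal(Q(sqrt(1392))/Q) = Z/2Z.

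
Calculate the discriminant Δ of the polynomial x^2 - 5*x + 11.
Δ = -19

For a quadratic a x^2 + b x + c the discriminant is Δ = b^2 - 4ac = (-5)^2 - 4*(1)*(11) = 25 - (44) = -19.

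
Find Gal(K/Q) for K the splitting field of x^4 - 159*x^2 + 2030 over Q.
Gal(K/Q) = V_4 (Klein four-group, Z/2Z × Z/2Z)

f factors as (x^2 - 145)(x^2 - 14), so the splitting field is K = Q(sqrt(145), sqrt(14)). The elements 145, 14, 2030 are all non-squares in Q, so sqrt(145) and sqrt(14) generate independent quadratic extensions. Thus [K:Q] = 4 and Gal(K/Q) is generated by the two order-2 automorphisms sqrt(145) ↦ -sqrt(145) and sqrt(14) ↦ -sqrt(14), giving V_4.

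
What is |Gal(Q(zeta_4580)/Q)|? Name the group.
|Gal(Q(zeta_4580)/Q)| = phi(4580) = 1824; group ≅ (Z/4580Z)^* ≅ Z/2Z × Z/4Z × Z/228Z

The n-th cyclotomic polynomial Φ_4580(x) is the minimal polynomial of zeta_4580 over Q and has degree phi(4580) = 1824. So Q(zeta_4580) is a degree-1824 Galois extension with Galois group (Z/4580Z)^*. By CRT, (Z/4580Z)^* ≅ (Z/4Z)^* × (Z/5Z)^* × (Z/229Z)^*. Each prime-power unit group is (Z/4Z)^* ≅ Z/2Z; (Z/5Z)^* ≅ Z/4Z; (Z/229Z)^* ≅ Z/228Z. Hence Gal(Q(zeta_4580)/Q) ≅ Z/2Z × Z/4Z × Z/228Z.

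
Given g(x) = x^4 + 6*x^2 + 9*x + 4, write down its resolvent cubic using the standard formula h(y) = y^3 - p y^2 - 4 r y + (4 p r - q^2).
h(y) = y^3 - 6*y^2 - 16*y + 15

Identify coefficients: p = 6, q = 9, r = 4.
Plug into h(y) = y^3 - p y^2 - 4 r y + (4 p r - q^2):
  h(y) = y^3 - (6) y^2 - 4*(4) y + (4*(6)*(4) - (9)^2)
       = y^3 + (-6) y^2 + (-16) y + (15).
Simplifying: h(y) = y^3 - 6*y^2 - 16*y + 15.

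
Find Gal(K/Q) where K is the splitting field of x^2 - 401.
Gal(K/Q) = Z/2Z (cyclic of order 2)

x^2 - 401 is irreducible over Q since 401 is not a rational square. The splitting field Q(sqrt(401)) has degree 2 over Q, and its unique nontrivial automorphism is sqrt(401) ↦ -sqrt(401). Hence Gal(Q(sqrt(401))/Q) = Z/2Z.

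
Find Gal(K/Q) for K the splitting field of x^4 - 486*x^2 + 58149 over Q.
Gal(K/Q) = V_4 (Klein four-group, Z/2Z × Z/2Z)

f factors as (x^2 - 273)(x^2 - 213), so the splitting field is K = Q(sqrt(273), sqrt(213)). The elements 273, 213, 58149 are all non-squares in Q, so sqrt(273) and sqrt(213) generate independent quadratic extensions. Thus [K:Q] = 4 and Gal(K/Q) is generated by the two order-2 automorphisms sqrt(273) ↦ -sqrt(273) and sqrt(213) ↦ -sqrt(213), giving V_4.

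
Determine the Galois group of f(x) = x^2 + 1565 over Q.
Gal(K/Q) = Z/2Z (cyclic of order 2)

x^2 + 1565 is irreducible over Q since -1565 is not a rational square. The splitting field Q(sqrt(-1565)) has degree 2 over Q, and its unique nontrivial automorphism is sqrt(-1565) ↦ -sqrt(-1565). Hence Gal(Q(sqrt(-1565))/Q) = Z/2Z.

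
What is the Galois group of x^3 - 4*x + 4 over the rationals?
Gal(K/Q) = S_3 (symmetric group of order 6)

Compute the discriminant of x^3 + (0)*x^2 + (-4)*x + (4): Δ = -176. Since Δ is not a rational square, the Galois group is not contained in A_3; it must be the full S_3 (irreducibility of the cubic rules out anything smaller).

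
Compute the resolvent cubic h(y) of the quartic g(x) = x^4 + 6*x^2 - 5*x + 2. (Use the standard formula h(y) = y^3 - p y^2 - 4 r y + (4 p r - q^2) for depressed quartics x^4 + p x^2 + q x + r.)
h(y) = y^3 - 6*y^2 - 8*y + 23

Identify coefficients: p = 6, q = -5, r = 2.
Plug into h(y) = y^3 - p y^2 - 4 r y + (4 p r - q^2):
  h(y) = y^3 - (6) y^2 - 4*(2) y + (4*(6)*(2) - (-5)^2)
       = y^3 + (-6) y^2 + (-8) y + (23).
Simplifying: h(y) = y^3 - 6*y^2 - 8*y + 23.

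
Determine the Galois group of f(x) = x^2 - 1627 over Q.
Gal(K/Q) = Z/2Z (cyclic of order 2)

x^2 - 1627 is irreducible over Q since 1627 is not a rational square. The splitting field Q(sqrt(1627)) has degree 2 over Q, and its unique nontrivial automorphism is sqrt(1627) ↦ -sqrt(1627). Hence Gal(Q(sqrt(1627))/Q) = Z/2Z.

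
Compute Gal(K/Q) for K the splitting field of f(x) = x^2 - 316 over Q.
Gal(K/Q) = Z/2Z (cyclic of order 2)

x^2 - 316 is irreducible over Q since 316 is not a rational square. The splitting field Q(sqrt(316)) has degree 2 over Q, and its unique nontrivial automorphism is sqrt(316) ↦ -sqrt(316). Hence Gal(Q(sqrt(316))/Q) = Z/2Z.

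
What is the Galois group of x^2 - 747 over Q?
Gal(K/Q) = Z/2Z (cyclic of order 2)

x^2 - 747 is irreducible over Q since 747 is not a rational square. The splitting field Q(sqrt(747)) has degree 2 over Q, and its unique nontrivial automorphism is sqrt(747) ↦ -sqrt(747). Hence Gal(Q(sqrt(747))/Q) = Z/2Z.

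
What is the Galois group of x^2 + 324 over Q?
Gal(K/Q) = Z/2Z (cyclic of order 2)

x^2 + 324 is irreducible over Q since -324 is not a rational square. The splitting field Q(sqrt(-324)) has degree 2 over Q, and its unique nontrivial automorphism is sqrt(-324) ↦ -sqrt(-324). Hence Gal(Q(sqrt(-324))/Q) = Z/2Z.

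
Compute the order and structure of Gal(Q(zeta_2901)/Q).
|Gal(Q(zeta_2901)/Q)| = phi(2901) = 1932; group ≅ (Z/2901Z)^* ≅ Z/2Z × Z/966Z

The n-th cyclotomic polynomial Φ_2901(x) is the minimal polynomial of zeta_2901 over Q and has degree phi(2901) = 1932. So Q(zeta_2901) is a degree-1932 Galois extension with Galois group (Z/2901Z)^*. By CRT, (Z/2901Z)^* ≅ (Z/3Z)^* × (Z/967Z)^*. Each prime-power unit group is (Z/3Z)^* ≅ Z/2Z; (Z/967Z)^* ≅ Z/966Z. Hence Gal(Q(zeta_2901)/Q) ≅ Z/2Z × Z/966Z.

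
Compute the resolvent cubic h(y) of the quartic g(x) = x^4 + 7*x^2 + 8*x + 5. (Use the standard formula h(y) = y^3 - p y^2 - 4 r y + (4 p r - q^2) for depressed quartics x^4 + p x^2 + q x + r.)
h(y) = y^3 - 7*y^2 - 20*y + 76

Identify coefficients: p = 7, q = 8, r = 5.
Plug into h(y) = y^3 - p y^2 - 4 r y + (4 p r - q^2):
  h(y) = y^3 - (7) y^2 - 4*(5) y + (4*(7)*(5) - (8)^2)
       = y^3 + (-7) y^2 + (-20) y + (76).
Simplifying: h(y) = y^3 - 7*y^2 - 20*y + 76.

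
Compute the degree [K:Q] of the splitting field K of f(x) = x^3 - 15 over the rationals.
[K:Q] = 6

x^3 - 15 has one real root r = 15^(1/3) and two complex roots r*zeta_3, r*zeta_3^2 where zeta_3 = e^(2*pi*i/3). The splitting field is Q(r, zeta_3). [Q(r):Q] = 3 and [Q(zeta_3):Q] = 2 with gcd = 1, so [Q(r, zeta_3):Q] = 3 * 2 = 6.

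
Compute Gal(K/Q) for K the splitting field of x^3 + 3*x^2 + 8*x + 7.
Gal(K/Q) = S_3 (symmetric group of order 6)

Compute the discriminant of x^3 + (3)*x^2 + (8)*x + (7): Δ = -527. Since Δ is not a rational square, the Galois group is not contained in A_3; it must be the full S_3 (irreducibility of the cubic rules out anything smaller).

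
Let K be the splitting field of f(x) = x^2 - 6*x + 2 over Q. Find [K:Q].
[K:Q] = 2

The discriminant of x^2 + (-6)*x + (2) is b^2 - 4c = 36 - (8) = 28. Since 28 is not a perfect square in Q, the polynomial is irreducible over Q. Its two roots generate a degree-2 extension, so [K:Q] = 2.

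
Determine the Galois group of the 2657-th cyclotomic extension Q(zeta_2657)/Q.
|Gal(Q(zeta_2657)/Q)| = phi(2657) = 2656; group ≅ (Z/2657Z)^* ≅ Z/2656Z

The n-th cyclotomic polynomial Φ_2657(x) is the minimal polynomial of zeta_2657 over Q and has degree phi(2657) = 2656. So Q(zeta_2657) is a degree-2656 Galois extension with Galois group (Z/2657Z)^*. (Z/2657Z)^* is cyclic since 2657 is an odd prime power (or 4). Hence Gal(Q(zeta_2657)/Q) ≅ Z/2656Z.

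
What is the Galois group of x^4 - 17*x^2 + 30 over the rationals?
Gal(K/Q) = V_4 (Klein four-group, Z/2Z × Z/2Z)

f factors as (x^2 - 2)(x^2 - 15), so the splitting field is K = Q(sqrt(2), sqrt(15)). The elements 2, 15, 30 are all non-squares in Q, so sqrt(2) and sqrt(15) generate independent quadratic extensions. Thus [K:Q] = 4 and Gal(K/Q) is generated by the two order-2 automorphisms sqrt(2) ↦ -sqrt(2) and sqrt(15) ↦ -sqrt(15), giving V_4.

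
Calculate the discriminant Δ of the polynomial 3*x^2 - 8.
Δ = 96

For a quadratic a x^2 + b x + c the discriminant is Δ = b^2 - 4ac = (0)^2 - 4*(3)*(-8) = 0 - (-96) = 96.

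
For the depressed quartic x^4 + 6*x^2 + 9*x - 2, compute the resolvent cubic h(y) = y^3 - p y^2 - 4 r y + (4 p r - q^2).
h(y) = y^3 - 6*y^2 + 8*y - 129

Identify coefficients: p = 6, q = 9, r = -2.
Plug into h(y) = y^3 - p y^2 - 4 r y + (4 p r - q^2):
  h(y) = y^3 - (6) y^2 - 4*(-2) y + (4*(6)*(-2) - (9)^2)
       = y^3 + (-6) y^2 + (8) y + (-129).
Simplifying: h(y) = y^3 - 6*y^2 + 8*y - 129.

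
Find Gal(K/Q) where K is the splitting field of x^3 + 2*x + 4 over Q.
Gal(K/Q) = S_3 (symmetric group of order 6)

Compute the discriminant of x^3 + (0)*x^2 + (2)*x + (4): Δ = -464. Since Δ is not a rational square, the Galois group is not contained in A_3; it must be the full S_3 (irreducibility of the cubic rules out anything smaller).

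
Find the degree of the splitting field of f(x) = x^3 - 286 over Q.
[K:Q] = 6

x^3 - 286 has one real root r = 286^(1/3) and two complex roots r*zeta_3, r*zeta_3^2 where zeta_3 = e^(2*pi*i/3). The splitting field is Q(r, zeta_3). [Q(r):Q] = 3 and [Q(zeta_3):Q] = 2 with gcd = 1, so [Q(r, zeta_3):Q] = 3 * 2 = 6.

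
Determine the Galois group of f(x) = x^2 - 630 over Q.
Gal(K/Q) = Z/2Z (cyclic of order 2)

x^2 - 630 is irreducible over Q since 630 is not a rational square. The splitting field Q(sqrt(630)) has degree 2 over Q, and its unique nontrivial automorphism is sqrt(630) ↦ -sqrt(630). Hence Gal(Q(sqrt(630))/Q) = Z/2Z.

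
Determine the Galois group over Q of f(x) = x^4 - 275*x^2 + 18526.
Gal(K/Q) = V_4 (Klein four-group, Z/2Z × Z/2Z)

f factors as (x^2 - 157)(x^2 - 118), so the splitting field is K = Q(sqrt(157), sqrt(118)). The elements 157, 118, 18526 are all non-squares in Q, so sqrt(157) and sqrt(118) generate independent quadratic extensions. Thus [K:Q] = 4 and Gal(K/Q) is generated by the two order-2 automorphisms sqrt(157) ↦ -sqrt(157) and sqrt(118) ↦ -sqrt(118), giving V_4.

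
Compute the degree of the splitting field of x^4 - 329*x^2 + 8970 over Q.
[K:Q] = 4

f factors as (x^2 - 299)(x^2 - 30); the splitting field is K = Q(sqrt(299), sqrt(30)). Since 299, 30, and 8970 are all non-squares in Q, the three subfields Q(sqrt(299)), Q(sqrt(30)), Q(sqrt(8970)) are distinct degree-2 extensions, so [K:Q] = 4 (Klein four Galois group).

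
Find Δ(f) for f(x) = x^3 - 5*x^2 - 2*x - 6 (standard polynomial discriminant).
Δ = -4920

For x^3 + a x^2 + b x + c the discriminant is Δ = 18 a b c - 4 a^3 c + a^2 b^2 - 4 b^3 - 27 c^2.
Plug a = -5, b = -2, c = -6:
  18*(-5)*(-2)*(-6) - 4*(-5)^3*(-6) + (-5)^2*(-2)^2 - 4*(-2)^3 - 27*(-6)^2
  = -1080 + (-3000) + 100 + (32) + (-972)
  = -4920.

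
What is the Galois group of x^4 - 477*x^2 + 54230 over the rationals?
Gal(K/Q) = V_4 (Klein four-group, Z/2Z × Z/2Z)

f factors as (x^2 - 290)(x^2 - 187), so the splitting field is K = Q(sqrt(290), sqrt(187)). The elements 290, 187, 54230 are all non-squares in Q, so sqrt(290) and sqrt(187) generate independent quadratic extensions. Thus [K:Q] = 4 and Gal(K/Q) is generated by the two order-2 automorphisms sqrt(290) ↦ -sqrt(290) and sqrt(187) ↦ -sqrt(187), giving V_4.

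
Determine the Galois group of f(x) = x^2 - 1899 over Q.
Gal(K/Q) = Z/2Z (cyclic of order 2)

x^2 - 1899 is irreducible over Q since 1899 is not a rational square. The splitting field Q(sqrt(1899)) has degree 2 over Q, and its unique nontrivial automorphism is sqrt(1899) ↦ -sqrt(1899). Hence Gal(Q(sqrt(1899))/Q) = Z/2Z.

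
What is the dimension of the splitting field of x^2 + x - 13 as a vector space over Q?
[K:Q] = 2

The discriminant of x^2 + (1)*x + (-13) is b^2 - 4c = 1 - (-52) = 53. Since 53 is not a perfect square in Q, the polynomial is irreducible over Q. Its two roots generate a degree-2 extension, so [K:Q] = 2.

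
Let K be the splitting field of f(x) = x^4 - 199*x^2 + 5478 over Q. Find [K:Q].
[K:Q] = 4

f factors as (x^2 - 33)(x^2 - 166); the splitting field is K = Q(sqrt(33), sqrt(166)). Since 33, 166, and 5478 are all non-squares in Q, the three subfields Q(sqrt(33)), Q(sqrt(166)), Q(sqrt(5478)) are distinct degree-2 extensions, so [K:Q] = 4 (Klein four Galois group).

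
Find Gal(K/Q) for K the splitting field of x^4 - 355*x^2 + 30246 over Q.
Gal(K/Q) = V_4 (Klein four-group, Z/2Z × Z/2Z)

f factors as (x^2 - 213)(x^2 - 142), so the splitting field is K = Q(sqrt(213), sqrt(142)). The elements 213, 142, 30246 are all non-squares in Q, so sqrt(213) and sqrt(142) generate independent quadratic extensions. Thus [K:Q] = 4 and Gal(K/Q) is generated by the two order-2 automorphisms sqrt(213) ↦ -sqrt(213) and sqrt(142) ↦ -sqrt(142), giving V_4.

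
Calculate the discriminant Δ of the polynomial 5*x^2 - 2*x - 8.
Δ = 164

For a quadratic a x^2 + b x + c the discriminant is Δ = b^2 - 4ac = (-2)^2 - 4*(5)*(-8) = 4 - (-160) = 164.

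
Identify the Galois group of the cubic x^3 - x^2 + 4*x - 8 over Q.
Gal(K/Q) = S_3 (symmetric group of order 6)

Compute the discriminant of x^3 + (-1)*x^2 + (4)*x + (-8): Δ = -1424. Since Δ is not a rational square, the Galois group is not contained in A_3; it must be the full S_3 (irreducibility of the cubic rules out anything smaller).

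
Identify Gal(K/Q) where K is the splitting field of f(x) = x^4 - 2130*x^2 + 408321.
Gal(K/Q) = Z/2Z (cyclic of order 2)

f factors as (x^2 - 1917)(x^2 - 213), so the splitting field is K = Q(sqrt(1917), sqrt(213)). The squarefree part of 1917 is 213 and the squarefree part of 213 is also 213, so sqrt(1917) and sqrt(213) are both rational multiples of sqrt(213). Hence Q(sqrt(1917)) = Q(sqrt(213)) = Q(sqrt(213)), and the splitting field collapses to a single degree-2 extension with Galois group Z/2Z.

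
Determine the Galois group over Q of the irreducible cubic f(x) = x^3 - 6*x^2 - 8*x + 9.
Gal(K/Q) = S_3 (symmetric group of order 6)

Compute the discriminant of x^3 + (-6)*x^2 + (-8)*x + (9): Δ = 17717. Since Δ is not a rational square, the Galois group is not contained in A_3; it must be the full S_3 (irreducibility of the cubic rules out anything smaller).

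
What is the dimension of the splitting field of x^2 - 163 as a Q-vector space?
[K:Q] = 2

The polynomial x^2 - 163 is irreducible over Q since 163 is not a perfect square. Its splitting field is Q(sqrt(163)), which has degree 2 over Q.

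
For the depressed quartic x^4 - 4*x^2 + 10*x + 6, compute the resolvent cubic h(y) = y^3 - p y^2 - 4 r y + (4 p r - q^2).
h(y) = y^3 + 4*y^2 - 24*y - 196

Identify coefficients: p = -4, q = 10, r = 6.
Plug into h(y) = y^3 - p y^2 - 4 r y + (4 p r - q^2):
  h(y) = y^3 - (-4) y^2 - 4*(6) y + (4*(-4)*(6) - (10)^2)
       = y^3 + (4) y^2 + (-24) y + (-196).
Simplifying: h(y) = y^3 + 4*y^2 - 24*y - 196.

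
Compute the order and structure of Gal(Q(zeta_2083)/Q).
|Gal(Q(zeta_2083)/Q)| = phi(2083) = 2082; group ≅ (Z/2083Z)^* ≅ Z/2082Z

The n-th cyclotomic polynomial Φ_2083(x) is the minimal polynomial of zeta_2083 over Q and has degree phi(2083) = 2082. So Q(zeta_2083) is a degree-2082 Galois extension with Galois group (Z/2083Z)^*. (Z/2083Z)^* is cyclic since 2083 is an odd prime power (or 4). Hence Gal(Q(zeta_2083)/Q) ≅ Z/2082Z.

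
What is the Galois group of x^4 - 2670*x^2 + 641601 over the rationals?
Gal(K/Q) = Z/2Z (cyclic of order 2)

f factors as (x^2 - 2403)(x^2 - 267), so the splitting field is K = Q(sqrt(2403), sqrt(267)). The squarefree part of 2403 is 267 and the squarefree part of 267 is also 267, so sqrt(2403) and sqrt(267) are both rational multiples of sqrt(267). Hence Q(sqrt(2403)) = Q(sqrt(267)) = Q(sqrt(267)), and the splitting field collapses to a single degree-2 extension with Galois group Z/2Z.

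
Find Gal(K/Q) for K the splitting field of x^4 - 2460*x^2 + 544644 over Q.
Gal(K/Q) = Z/2Z (cyclic of order 2)

f factors as (x^2 - 246)(x^2 - 2214), so the splitting field is K = Q(sqrt(246), sqrt(2214)). The squarefree part of 246 is 246 and the squarefree part of 2214 is also 246, so sqrt(246) and sqrt(2214) are both rational multiples of sqrt(246). Hence Q(sqrt(246)) = Q(sqrt(2214)) = Q(sqrt(246)), and the splitting field collapses to a single degree-2 extension with Galois group Z/2Z.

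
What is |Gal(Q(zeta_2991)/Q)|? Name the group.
|Gal(Q(zeta_2991)/Q)| = phi(2991) = 1992; group ≅ (Z/2991Z)^* ≅ Z/2Z × Z/996Z

The n-th cyclotomic polynomial Φ_2991(x) is the minimal polynomial of zeta_2991 over Q and has degree phi(2991) = 1992. So Q(zeta_2991) is a degree-1992 Galois extension with Galois group (Z/2991Z)^*. By CRT, (Z/2991Z)^* ≅ (Z/3Z)^* × (Z/997Z)^*. Each prime-power unit group is (Z/3Z)^* ≅ Z/2Z; (Z/997Z)^* ≅ Z/996Z. Hence Gal(Q(zeta_2991)/Q) ≅ Z/2Z × Z/996Z.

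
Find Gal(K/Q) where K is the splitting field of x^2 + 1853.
Gal(K/Q) = Z/2Z (cyclic of order 2)

x^2 + 1853 is irreducible over Q since -1853 is not a rational square. The splitting field Q(sqrt(-1853)) has degree 2 over Q, and its unique nontrivial automorphism is sqrt(-1853) ↦ -sqrt(-1853). Hence Gal(Q(sqrt(-1853))/Q) = Z/2Z.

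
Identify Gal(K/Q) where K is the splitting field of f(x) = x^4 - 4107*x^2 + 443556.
Gal(K/Q) = Z/2Z (cyclic of order 2)

f factors as (x^2 - 3996)(x^2 - 111), so the splitting field is K = Q(sqrt(3996), sqrt(111)). The squarefree part of 3996 is 111 and the squarefree part of 111 is also 111, so sqrt(3996) and sqrt(111) are both rational multiples of sqrt(111). Hence Q(sqrt(3996)) = Q(sqrt(111)) = Q(sqrt(111)), and the splitting field collapses to a single degree-2 extension with Galois group Z/2Z.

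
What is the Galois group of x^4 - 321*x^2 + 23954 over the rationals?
Gal(K/Q) = V_4 (Klein four-group, Z/2Z × Z/2Z)

f factors as (x^2 - 203)(x^2 - 118), so the splitting field is K = Q(sqrt(203), sqrt(118)). The elements 203, 118, 23954 are all non-squares in Q, so sqrt(203) and sqrt(118) generate independent quadratic extensions. Thus [K:Q] = 4 and Gal(K/Q) is generated by the two order-2 automorphisms sqrt(203) ↦ -sqrt(203) and sqrt(118) ↦ -sqrt(118), giving V_4.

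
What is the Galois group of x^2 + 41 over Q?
Gal(K/Q) = Z/2Z (cyclic of order 2)

x^2 + 41 is irreducible over Q since -41 is not a rational square. The splitting field Q(sqrt(-41)) has degree 2 over Q, and its unique nontrivial automorphism is sqrt(-41) ↦ -sqrt(-41). Hence Gal(Q(sqrt(-41))/Q) = Z/2Z.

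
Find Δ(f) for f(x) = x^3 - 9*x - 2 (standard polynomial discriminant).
Δ = 2808

For a depressed cubic x^3 + p x + q the discriminant is Δ = -4 p^3 - 27 q^2 = -4*(-9)^3 - 27*(-2)^2 = 2916 - 108 = 2808.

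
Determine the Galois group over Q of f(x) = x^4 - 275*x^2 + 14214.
Gal(K/Q) = V_4 (Klein four-group, Z/2Z × Z/2Z)

f factors as (x^2 - 206)(x^2 - 69), so the splitting field is K = Q(sqrt(206), sqrt(69)). The elements 206, 69, 14214 are all non-squares in Q, so sqrt(206) and sqrt(69) generate independent quadratic extensions. Thus [K:Q] = 4 and Gal(K/Q) is generated by the two order-2 automorphisms sqrt(206) ↦ -sqrt(206) and sqrt(69) ↦ -sqrt(69), giving V_4.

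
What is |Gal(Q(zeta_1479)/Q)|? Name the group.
|Gal(Q(zeta_1479)/Q)| = phi(1479) = 896; group ≅ (Z/1479Z)^* ≅ Z/2Z × Z/16Z × Z/28Z

The n-th cyclotomic polynomial Φ_1479(x) is the minimal polynomial of zeta_1479 over Q and has degree phi(1479) = 896. So Q(zeta_1479) is a degree-896 Galois extension with Galois group (Z/1479Z)^*. By CRT, (Z/1479Z)^* ≅ (Z/3Z)^* × (Z/17Z)^* × (Z/29Z)^*. Each prime-power unit group is (Z/3Z)^* ≅ Z/2Z; (Z/17Z)^* ≅ Z/16Z; (Z/29Z)^* ≅ Z/28Z. Hence Gal(Q(zeta_1479)/Q) ≅ Z/2Z × Z/16Z × Z/28Z.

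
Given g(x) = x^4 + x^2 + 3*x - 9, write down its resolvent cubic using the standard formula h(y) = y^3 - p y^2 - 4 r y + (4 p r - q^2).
h(y) = y^3 - y^2 + 36*y - 45

Identify coefficients: p = 1, q = 3, r = -9.
Plug into h(y) = y^3 - p y^2 - 4 r y + (4 p r - q^2):
  h(y) = y^3 - (1) y^2 - 4*(-9) y + (4*(1)*(-9) - (3)^2)
       = y^3 + (-1) y^2 + (36) y + (-45).
Simplifying: h(y) = y^3 - y^2 + 36*y - 45.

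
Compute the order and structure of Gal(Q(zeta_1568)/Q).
|Gal(Q(zeta_1568)/Q)| = phi(1568) = 672; group ≅ (Z/1568Z)^* ≅ Z/2Z × Z/8Z × Z/42Z

The n-th cyclotomic polynomial Φ_1568(x) is the minimal polynomial of zeta_1568 over Q and has degree phi(1568) = 672. So Q(zeta_1568) is a degree-672 Galois extension with Galois group (Z/1568Z)^*. By CRT, (Z/1568Z)^* ≅ (Z/32Z)^* × (Z/49Z)^*. Each prime-power unit group is (Z/32Z)^* ≅ Z/2Z × Z/8Z; (Z/49Z)^* ≅ Z/42Z. Hence Gal(Q(zeta_1568)/Q) ≅ Z/2Z × Z/8Z × Z/42Z.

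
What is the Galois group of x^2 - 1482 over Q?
Gal(K/Q) = Z/2Z (cyclic of order 2)

x^2 - 1482 is irreducible over Q since 1482 is not a rational square. The splitting field Q(sqrt(1482)) has degree 2 over Q, and its unique nontrivial automorphism is sqrt(1482) ↦ -sqrt(1482). Hence Gal(Q(sqrt(1482))/Q) = Z/2Z.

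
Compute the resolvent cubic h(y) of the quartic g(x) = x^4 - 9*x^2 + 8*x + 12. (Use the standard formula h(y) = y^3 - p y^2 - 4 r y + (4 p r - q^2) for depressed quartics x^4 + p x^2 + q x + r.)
h(y) = y^3 + 9*y^2 - 48*y - 496

Identify coefficients: p = -9, q = 8, r = 12.
Plug into h(y) = y^3 - p y^2 - 4 r y + (4 p r - q^2):
  h(y) = y^3 - (-9) y^2 - 4*(12) y + (4*(-9)*(12) - (8)^2)
       = y^3 + (9) y^2 + (-48) y + (-496).
Simplifying: h(y) = y^3 + 9*y^2 - 48*y - 496.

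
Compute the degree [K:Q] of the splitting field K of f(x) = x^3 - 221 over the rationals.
[K:Q] = 6

x^3 - 221 has one real root r = 221^(1/3) and two complex roots r*zeta_3, r*zeta_3^2 where zeta_3 = e^(2*pi*i/3). The splitting field is Q(r, zeta_3). [Q(r):Q] = 3 and [Q(zeta_3):Q] = 2 with gcd = 1, so [Q(r, zeta_3):Q] = 3 * 2 = 6.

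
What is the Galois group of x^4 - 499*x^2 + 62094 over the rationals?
Gal(K/Q) = V_4 (Klein four-group, Z/2Z × Z/2Z)

f factors as (x^2 - 237)(x^2 - 262), so the splitting field is K = Q(sqrt(237), sqrt(262)). The elements 237, 262, 62094 are all non-squares in Q, so sqrt(237) and sqrt(262) generate independent quadratic extensions. Thus [K:Q] = 4 and Gal(K/Q) is generated by the two order-2 automorphisms sqrt(237) ↦ -sqrt(237) and sqrt(262) ↦ -sqrt(262), giving V_4.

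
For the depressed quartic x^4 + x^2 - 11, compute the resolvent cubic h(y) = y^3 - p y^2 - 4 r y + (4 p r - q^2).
h(y) = y^3 - y^2 + 44*y - 44

Identify coefficients: p = 1, q = 0, r = -11.
Plug into h(y) = y^3 - p y^2 - 4 r y + (4 p r - q^2):
  h(y) = y^3 - (1) y^2 - 4*(-11) y + (4*(1)*(-11) - (0)^2)
       = y^3 + (-1) y^2 + (44) y + (-44).
Simplifying: h(y) = y^3 - y^2 + 44*y - 44.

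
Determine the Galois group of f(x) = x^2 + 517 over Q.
Gal(K/Q) = Z/2Z (cyclic of order 2)

x^2 + 517 is irreducible over Q since -517 is not a rational square. The splitting field Q(sqrt(-517)) has degree 2 over Q, and its unique nontrivial automorphism is sqrt(-517) ↦ -sqrt(-517). Hence Gal(Q(sqrt(-517))/Q) = Z/2Z.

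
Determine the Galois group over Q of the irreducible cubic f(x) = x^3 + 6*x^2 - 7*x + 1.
Gal(K/Q) = S_3 (symmetric group of order 6)

Compute the discriminant of x^3 + (6)*x^2 + (-7)*x + (1): Δ = 1489. Since Δ is not a rational square, the Galois group is not contained in A_3; it must be the full S_3 (irreducibility of the cubic rules out anything smaller).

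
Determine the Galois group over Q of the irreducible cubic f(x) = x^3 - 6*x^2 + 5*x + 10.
Gal(K/Q) = S_3 (symmetric group of order 6)

Compute the discriminant of x^3 + (-6)*x^2 + (5)*x + (10): Δ = 940. Since Δ is not a rational square, the Galois group is not contained in A_3; it must be the full S_3 (irreducibility of the cubic rules out anything smaller).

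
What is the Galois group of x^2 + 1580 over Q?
Gal(K/Q) = Z/2Z (cyclic of order 2)

x^2 + 1580 is irreducible over Q since -1580 is not a rational square. The splitting field Q(sqrt(-1580)) has degree 2 over Q, and its unique nontrivial automorphism is sqrt(-1580) ↦ -sqrt(-1580). Hence Gal(Q(sqrt(-1580))/Q) = Z/2Z.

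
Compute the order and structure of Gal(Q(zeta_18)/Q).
|Gal(Q(zeta_18)/Q)| = phi(18) = 6; group ≅ (Z/18Z)^* ≅ Z/6Z

The n-th cyclotomic polynomial Φ_18(x) is the minimal polynomial of zeta_18 over Q and has degree phi(18) = 6. So Q(zeta_18) is a degree-6 Galois extension with Galois group (Z/18Z)^*. By CRT, (Z/18Z)^* ≅ (Z/2Z)^* × (Z/9Z)^*. Each prime-power unit group is (Z/2Z)^* ≅ trivial group (order 1); (Z/9Z)^* ≅ Z/6Z. Hence Gal(Q(zeta_18)/Q) ≅ Z/6Z.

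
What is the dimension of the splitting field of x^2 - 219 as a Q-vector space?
[K:Q] = 2

The polynomial x^2 - 219 is irreducible over Q since 219 is not a perfect square. Its splitting field is Q(sqrt(219)), which has degree 2 over Q.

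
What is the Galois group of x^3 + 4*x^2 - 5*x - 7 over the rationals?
Gal(K/Q) = S_3 (symmetric group of order 6)

Compute the discriminant of x^3 + (4)*x^2 + (-5)*x + (-7): Δ = 3889. Since Δ is not a rational square, the Galois group is not contained in A_3; it must be the full S_3 (irreducibility of the cubic rules out anything smaller).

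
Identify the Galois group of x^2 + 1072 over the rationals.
Gal(K/Q) = Z/2Z (cyclic of order 2)

x^2 + 1072 is irreducible over Q since -1072 is not a rational square. The splitting field Q(sqrt(-1072)) has degree 2 over Q, and its unique nontrivial automorphism is sqrt(-1072) ↦ -sqrt(-1072). Hence Gal(Q(sqrt(-1072))/Q) = Z/2Z.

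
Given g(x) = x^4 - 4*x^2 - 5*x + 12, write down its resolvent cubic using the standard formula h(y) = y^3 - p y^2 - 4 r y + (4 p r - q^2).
h(y) = y^3 + 4*y^2 - 48*y - 217

Identify coefficients: p = -4, q = -5, r = 12.
Plug into h(y) = y^3 - p y^2 - 4 r y + (4 p r - q^2):
  h(y) = y^3 - (-4) y^2 - 4*(12) y + (4*(-4)*(12) - (-5)^2)
       = y^3 + (4) y^2 + (-48) y + (-217).
Simplifying: h(y) = y^3 + 4*y^2 - 48*y - 217.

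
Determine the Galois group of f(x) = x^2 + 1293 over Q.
Gal(K/Q) = Z/2Z (cyclic of order 2)

x^2 + 1293 is irreducible over Q since -1293 is not a rational square. The splitting field Q(sqrt(-1293)) has degree 2 over Q, and its unique nontrivial automorphism is sqrt(-1293) ↦ -sqrt(-1293). Hence Gal(Q(sqrt(-1293))/Q) = Z/2Z.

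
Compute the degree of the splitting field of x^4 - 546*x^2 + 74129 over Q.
[K:Q] = 4

f factors as (x^2 - 293)(x^2 - 253); the splitting field is K = Q(sqrt(293), sqrt(253)). Since 293, 253, and 74129 are all non-squares in Q, the three subfields Q(sqrt(293)), Q(sqrt(253)), Q(sqrt(74129)) are distinct degree-2 extensions, so [K:Q] = 4 (Klein four Galois group).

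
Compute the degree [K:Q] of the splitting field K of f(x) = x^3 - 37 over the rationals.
[K:Q] = 6

x^3 - 37 has one real root r = 37^(1/3) and two complex roots r*zeta_3, r*zeta_3^2 where zeta_3 = e^(2*pi*i/3). The splitting field is Q(r, zeta_3). [Q(r):Q] = 3 and [Q(zeta_3):Q] = 2 with gcd = 1, so [Q(r, zeta_3):Q] = 3 * 2 = 6.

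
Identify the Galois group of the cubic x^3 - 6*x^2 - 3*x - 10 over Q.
Gal(K/Q) = S_3 (symmetric group of order 6)

Compute the discriminant of x^3 + (-6)*x^2 + (-3)*x + (-10): Δ = -14148. Since Δ is not a rational square, the Galois group is not contained in A_3; it must be the full S_3 (irreducibility of the cubic rules out anything smaller).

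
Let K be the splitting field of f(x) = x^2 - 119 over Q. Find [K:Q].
[K:Q] = 2

The polynomial x^2 - 119 is irreducible over Q since 119 is not a perfect square. Its splitting field is Q(sqrt(119)), which has degree 2 over Q.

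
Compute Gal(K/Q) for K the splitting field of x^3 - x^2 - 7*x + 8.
Gal(K/Q) = S_3 (symmetric group of order 6)

Compute the discriminant of x^3 + (-1)*x^2 + (-7)*x + (8): Δ = 733. Since Δ is not a rational square, the Galois group is not contained in A_3; it must be the full S_3 (irreducibility of the cubic rules out anything smaller).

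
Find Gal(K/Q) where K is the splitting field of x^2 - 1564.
Gal(K/Q) = Z/2Z (cyclic of order 2)

x^2 - 1564 is irreducible over Q since 1564 is not a rational square. The splitting field Q(sqrt(1564)) has degree 2 over Q, and its unique nontrivial automorphism is sqrt(1564) ↦ -sqrt(1564). Hence Gal(Q(sqrt(1564))/Q) = Z/2Z.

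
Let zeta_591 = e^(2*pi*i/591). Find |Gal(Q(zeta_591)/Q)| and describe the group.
|Gal(Q(zeta_591)/Q)| = phi(591) = 392; group ≅ (Z/591Z)^* ≅ Z/2Z × Z/196Z

The n-th cyclotomic polynomial Φ_591(x) is the minimal polynomial of zeta_591 over Q and has degree phi(591) = 392. So Q(zeta_591) is a degree-392 Galois extension with Galois group (Z/591Z)^*. By CRT, (Z/591Z)^* ≅ (Z/3Z)^* × (Z/197Z)^*. Each prime-power unit group is (Z/3Z)^* ≅ Z/2Z; (Z/197Z)^* ≅ Z/196Z. Hence Gal(Q(zeta_591)/Q) ≅ Z/2Z × Z/196Z.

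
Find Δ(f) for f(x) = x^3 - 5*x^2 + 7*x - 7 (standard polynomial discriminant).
Δ = -560

For x^3 + a x^2 + b x + c the discriminant is Δ = 18 a b c - 4 a^3 c + a^2 b^2 - 4 b^3 - 27 c^2.
Plug a = -5, b = 7, c = -7:
  18*(-5)*(7)*(-7) - 4*(-5)^3*(-7) + (-5)^2*(7)^2 - 4*(7)^3 - 27*(-7)^2
  = 4410 + (-3500) + 1225 + (-1372) + (-1323)
  = -560.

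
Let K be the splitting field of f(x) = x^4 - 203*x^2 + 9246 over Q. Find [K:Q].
[K:Q] = 4

f factors as (x^2 - 69)(x^2 - 134); the splitting field is K = Q(sqrt(69), sqrt(134)). Since 69, 134, and 9246 are all non-squares in Q, the three subfields Q(sqrt(69)), Q(sqrt(134)), Q(sqrt(9246)) are distinct degree-2 extensions, so [K:Q] = 4 (Klein four Galois group).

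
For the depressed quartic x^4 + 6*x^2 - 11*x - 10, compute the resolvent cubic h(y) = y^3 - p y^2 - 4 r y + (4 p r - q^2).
h(y) = y^3 - 6*y^2 + 40*y - 361

Identify coefficients: p = 6, q = -11, r = -10.
Plug into h(y) = y^3 - p y^2 - 4 r y + (4 p r - q^2):
  h(y) = y^3 - (6) y^2 - 4*(-10) y + (4*(6)*(-10) - (-11)^2)
       = y^3 + (-6) y^2 + (40) y + (-361).
Simplifying: h(y) = y^3 - 6*y^2 + 40*y - 361.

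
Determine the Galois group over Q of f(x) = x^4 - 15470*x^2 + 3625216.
Gal(K/Q) = Z/2Z (cyclic of order 2)

f factors as (x^2 - 15232)(x^2 - 238), so the splitting field is K = Q(sqrt(15232), sqrt(238)). The squarefree part of 15232 is 238 and the squarefree part of 238 is also 238, so sqrt(15232) and sqrt(238) are both rational multiples of sqrt(238). Hence Q(sqrt(15232)) = Q(sqrt(238)) = Q(sqrt(238)), and the splitting field collapses to a single degree-2 extension with Galois group Z/2Z.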